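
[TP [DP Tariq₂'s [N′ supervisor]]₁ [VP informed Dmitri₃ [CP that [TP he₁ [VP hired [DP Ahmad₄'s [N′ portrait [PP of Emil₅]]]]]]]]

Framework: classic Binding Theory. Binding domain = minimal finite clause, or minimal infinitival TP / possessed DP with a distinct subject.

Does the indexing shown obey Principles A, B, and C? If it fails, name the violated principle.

The two coindexed NPs are *[Tariq₂'s supervisor]₁* and *he₁*.
*he₁* is a pronoun; nothing c-commands it within its binding domain (the embedded TP.), so Principle B holds trivially.
*[Tariq₂'s supervisor]₁* is an R-expression; *he₁* does not c-command it, and no other NP shares its index, so Principle C is satisfied.
All principles are respected.

grammatical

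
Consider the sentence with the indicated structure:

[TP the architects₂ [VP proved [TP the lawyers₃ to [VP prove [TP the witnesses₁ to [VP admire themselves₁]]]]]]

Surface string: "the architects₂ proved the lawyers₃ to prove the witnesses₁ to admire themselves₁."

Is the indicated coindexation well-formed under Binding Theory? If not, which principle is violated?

The two coindexed NPs are *the witnesses₁* and *themselves₁*.
*themselves₁* is an anaphor; its binding domain is the embedded TP, whose subject is the witnesses₁. *the witnesses₁* c-commands it within that domain and shares its index, so Principle A is satisfied.
*the witnesses₁* is an R-expression; *themselves₁* does not c-command it, and no other NP shares its index, so Principle C is satisfied.
All principles are respected.

grammatical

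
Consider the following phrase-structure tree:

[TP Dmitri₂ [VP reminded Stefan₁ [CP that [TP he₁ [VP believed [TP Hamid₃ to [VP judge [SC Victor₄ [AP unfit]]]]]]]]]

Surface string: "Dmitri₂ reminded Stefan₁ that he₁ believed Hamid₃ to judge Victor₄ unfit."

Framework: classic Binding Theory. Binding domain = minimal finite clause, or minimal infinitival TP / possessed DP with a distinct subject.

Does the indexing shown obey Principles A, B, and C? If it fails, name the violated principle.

The two coindexed NPs are *Stefan₁* and *he₁*.
*he₁* is a pronoun; nothing c-commands it within its binding domain (the embedded TP.), so Principle B holds trivially.
*Stefan₁* is an R-expression; *he₁* does not c-command it, and no other NP shares its index, so Principle C is satisfied.
All principles are respected.

grammatical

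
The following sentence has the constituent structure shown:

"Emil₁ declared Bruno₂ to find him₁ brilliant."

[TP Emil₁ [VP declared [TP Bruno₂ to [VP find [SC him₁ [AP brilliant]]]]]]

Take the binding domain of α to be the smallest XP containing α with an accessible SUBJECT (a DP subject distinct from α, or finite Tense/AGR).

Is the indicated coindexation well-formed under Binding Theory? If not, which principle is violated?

grammatical

The two coindexed NPs are *Emil₁* and *him₁*.
*him₁* is a pronoun; its binding domain is the embedded TP, whose subject is Bruno₂. Within that domain it is c-commanded only by *Bruno₂*, which carries a different index — the pronoun is free locally, so Principle B holds.
*Emil₁* is an R-expression; *him₁* does not c-command it, and no other NP shares its index, so Principle C is satisfied.
All principles are respected.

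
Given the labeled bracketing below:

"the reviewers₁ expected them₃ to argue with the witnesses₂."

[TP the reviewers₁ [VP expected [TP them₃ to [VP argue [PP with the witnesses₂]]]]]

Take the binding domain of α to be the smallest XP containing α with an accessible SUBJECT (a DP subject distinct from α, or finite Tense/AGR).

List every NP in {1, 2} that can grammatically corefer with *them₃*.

*them* is a pronoun, so Principle B applies: it must be free in its binding domain.
Binding domain of *them₃*: the matrix TP, whose subject is the reviewers₁.
*the reviewers₁* c-commands the pronoun within its binding domain → coindexation would violate Principle B.
*the witnesses₂*: the pronoun c-commands this R-expression → coindexation would violate Principle C on *the witnesses₂*.

none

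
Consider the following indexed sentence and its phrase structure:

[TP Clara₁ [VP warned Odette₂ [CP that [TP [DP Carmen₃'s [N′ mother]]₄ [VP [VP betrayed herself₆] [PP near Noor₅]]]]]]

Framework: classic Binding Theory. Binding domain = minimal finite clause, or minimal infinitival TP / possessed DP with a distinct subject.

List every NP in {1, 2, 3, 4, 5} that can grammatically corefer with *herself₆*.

*herself* is an anaphor, so Principle A applies: it must be bound in its binding domain.
Binding domain of *herself₆*: the embedded TP, whose subject is [Carmen₃'s mother]₄.
*Clara₁* c-commands the anaphor but is outside its binding domain → cannot satisfy Principle A.
*Odette₂* c-commands the anaphor but is outside its binding domain → cannot satisfy Principle A.
*Carmen₃* does not c-command the anaphor → cannot bind it.
*[Carmen₃'s mother]₄* c-commands the anaphor within its binding domain → licit binder.
*Noor₅* does not c-command the anaphor → cannot bind it.

{4}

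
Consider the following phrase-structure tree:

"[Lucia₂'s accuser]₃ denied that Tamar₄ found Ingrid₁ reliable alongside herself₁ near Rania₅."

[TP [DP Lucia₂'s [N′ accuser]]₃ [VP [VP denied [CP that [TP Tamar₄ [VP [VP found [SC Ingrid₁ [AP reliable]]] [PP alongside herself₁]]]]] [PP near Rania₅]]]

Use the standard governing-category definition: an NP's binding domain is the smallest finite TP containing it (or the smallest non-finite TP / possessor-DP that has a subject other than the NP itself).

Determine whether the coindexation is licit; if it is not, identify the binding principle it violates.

Principle A

The two coindexed NPs are *Ingrid₁* and *herself₁*.
*herself₁* is an anaphor. Principle A requires it to be bound within its binding domain — the embedded TP, whose subject is Tamar₄.
Within that domain it is c-commanded by *Tamar₄*, which does not share its index.
*Ingrid₁* does not c-command the anaphor at all.
The anaphor is unbound in its domain → Principle A violation.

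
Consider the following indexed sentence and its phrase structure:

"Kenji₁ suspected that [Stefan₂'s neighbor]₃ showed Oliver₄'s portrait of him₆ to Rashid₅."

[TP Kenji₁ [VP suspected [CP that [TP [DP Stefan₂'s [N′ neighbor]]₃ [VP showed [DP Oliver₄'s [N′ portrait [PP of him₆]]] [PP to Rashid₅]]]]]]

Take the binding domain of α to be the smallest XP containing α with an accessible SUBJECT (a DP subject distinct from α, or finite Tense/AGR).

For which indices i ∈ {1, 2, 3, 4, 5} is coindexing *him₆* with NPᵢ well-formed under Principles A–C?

{1, 2, 3, 5}

*him* is a pronoun, so Principle B applies: it must be free in its binding domain.
Binding domain of *him₆*: the possessed DP, whose subject is Oliver₄.
*Kenji₁* c-commands the pronoun but from outside its binding domain, and is not c-commanded by it → coindexation permitted.
*Stefan₂* and the pronoun do not c-command one another → neither Principle B nor Principle C is at stake; coindexation permitted.
*[Stefan₂'s neighbor]₃* c-commands the pronoun but from outside its binding domain, and is not c-commanded by it → coindexation permitted.
*Oliver₄* c-commands the pronoun within its binding domain → coindexation would violate Principle B.
*Rashid₅* and the pronoun do not c-command one another → neither Principle B nor Principle C is at stake; coindexation permitted.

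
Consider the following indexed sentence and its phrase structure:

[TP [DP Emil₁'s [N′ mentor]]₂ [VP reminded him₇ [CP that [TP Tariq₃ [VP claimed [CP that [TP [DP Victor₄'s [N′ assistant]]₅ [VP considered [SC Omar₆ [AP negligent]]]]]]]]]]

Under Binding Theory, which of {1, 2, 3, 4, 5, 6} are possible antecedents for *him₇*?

{1}

*him* is a pronoun, so Principle B applies: it must be free in its binding domain.
Binding domain of *him₇*: the matrix TP, whose subject is [Emil₁'s mentor]₂.
*Emil₁* and the pronoun do not c-command one another → neither Principle B nor Principle C is at stake; coindexation permitted.
*[Emil₁'s mentor]₂* c-commands the pronoun within its binding domain → coindexation would violate Principle B.
*Tariq₃*: the pronoun c-commands this R-expression → coindexation would violate Principle C on *Tariq₃*.
*Victor₄*: the pronoun c-commands this R-expression → coindexation would violate Principle C on *Victor₄*.
*[Victor₄'s assistant]₅*: the pronoun c-commands this R-expression → coindexation would violate Principle C on *[Victor₄'s assistant]₅*.
*Omar₆*: the pronoun c-commands this R-expression → coindexation would violate Principle C on *Omar₆*.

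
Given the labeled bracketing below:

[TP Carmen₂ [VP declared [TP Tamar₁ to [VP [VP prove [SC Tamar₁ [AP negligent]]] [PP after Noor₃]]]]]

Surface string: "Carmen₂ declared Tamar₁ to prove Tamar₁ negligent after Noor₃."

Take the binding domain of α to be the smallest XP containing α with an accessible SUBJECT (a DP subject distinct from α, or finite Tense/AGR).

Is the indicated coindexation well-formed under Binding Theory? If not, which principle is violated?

The two coindexed NPs are *Tamar₁* (the higher occurrence) and *Tamar₁* (the lower occurrence).
*Tamar₁* (the lower occurrence) is an R-expression. Principle C requires it to be free everywhere.
*Tamar₁* (the higher occurrence) c-commands it and carries the same index.
The R-expression is bound → Principle C violation.

Principle C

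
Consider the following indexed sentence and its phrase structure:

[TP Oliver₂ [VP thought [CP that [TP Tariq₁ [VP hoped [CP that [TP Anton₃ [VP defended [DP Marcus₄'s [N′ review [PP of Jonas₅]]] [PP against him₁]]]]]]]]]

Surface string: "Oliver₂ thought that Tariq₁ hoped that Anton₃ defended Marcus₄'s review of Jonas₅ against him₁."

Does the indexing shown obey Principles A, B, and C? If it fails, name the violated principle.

The two coindexed NPs are *Tariq₁* and *him₁*.
*him₁* is a pronoun; its binding domain is the embedded TP, whose subject is Anton₃. Within that domain it is c-commanded only by *Anton₃*, which carries a different index — the pronoun is free locally, so Principle B holds.
*Tariq₁* is an R-expression; *him₁* does not c-command it, and no other NP shares its index, so Principle C is satisfied.
All principles are respected.

grammatical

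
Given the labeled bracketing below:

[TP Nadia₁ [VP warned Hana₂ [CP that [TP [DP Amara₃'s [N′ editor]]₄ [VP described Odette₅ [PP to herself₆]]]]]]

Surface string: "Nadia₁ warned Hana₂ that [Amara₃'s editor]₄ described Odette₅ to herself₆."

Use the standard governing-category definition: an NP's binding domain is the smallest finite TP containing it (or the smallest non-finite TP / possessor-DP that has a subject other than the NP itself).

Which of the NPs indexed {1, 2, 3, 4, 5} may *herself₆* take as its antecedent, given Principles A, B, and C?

{4, 5}

*herself* is an anaphor, so Principle A applies: it must be bound in its binding domain.
Binding domain of *herself₆*: the embedded TP, whose subject is [Amara₃'s editor]₄.
*Nadia₁* c-commands the anaphor but is outside its binding domain → cannot satisfy Principle A.
*Hana₂* c-commands the anaphor but is outside its binding domain → cannot satisfy Principle A.
*Amara₃* does not c-command the anaphor → cannot bind it.
*[Amara₃'s editor]₄* c-commands the anaphor within its binding domain → licit binder.
*Odette₅* c-commands the anaphor within its binding domain → licit binder.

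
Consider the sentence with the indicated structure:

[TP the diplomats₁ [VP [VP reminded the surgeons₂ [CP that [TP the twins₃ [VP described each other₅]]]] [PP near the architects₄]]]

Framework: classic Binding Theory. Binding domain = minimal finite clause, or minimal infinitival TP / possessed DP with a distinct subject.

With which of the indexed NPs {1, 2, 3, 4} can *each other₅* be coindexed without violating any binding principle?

*each other* is an anaphor, so Principle A applies: it must be bound in its binding domain.
Binding domain of *each other₅*: the embedded TP, whose subject is the twins₃.
*the diplomats₁* c-commands the anaphor but is outside its binding domain → cannot satisfy Principle A.
*the surgeons₂* c-commands the anaphor but is outside its binding domain → cannot satisfy Principle A.
*the twins₃* c-commands the anaphor within its binding domain → licit binder.
*the architects₄* does not c-command the anaphor → cannot bind it.

{3}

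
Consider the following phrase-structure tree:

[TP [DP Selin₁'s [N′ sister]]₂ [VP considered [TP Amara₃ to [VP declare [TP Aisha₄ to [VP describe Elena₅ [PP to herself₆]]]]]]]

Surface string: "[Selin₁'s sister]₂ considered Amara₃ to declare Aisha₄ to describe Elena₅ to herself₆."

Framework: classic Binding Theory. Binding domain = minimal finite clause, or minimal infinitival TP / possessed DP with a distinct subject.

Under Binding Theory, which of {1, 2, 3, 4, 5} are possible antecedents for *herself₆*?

{4, 5}

*herself* is an anaphor, so Principle A applies: it must be bound in its binding domain.
Binding domain of *herself₆*: the embedded TP, whose subject is Aisha₄.
*Selin₁* does not c-command the anaphor → cannot bind it.
*[Selin₁'s sister]₂* c-commands the anaphor but is outside its binding domain → cannot satisfy Principle A.
*Amara₃* c-commands the anaphor but is outside its binding domain → cannot satisfy Principle A.
*Aisha₄* c-commands the anaphor within its binding domain → licit binder.
*Elena₅* c-commands the anaphor within its binding domain → licit binder.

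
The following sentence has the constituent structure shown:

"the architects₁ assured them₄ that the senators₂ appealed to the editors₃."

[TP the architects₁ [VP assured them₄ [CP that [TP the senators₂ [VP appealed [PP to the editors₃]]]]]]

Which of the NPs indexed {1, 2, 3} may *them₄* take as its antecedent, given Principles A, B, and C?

none

*them* is a pronoun, so Principle B applies: it must be free in its binding domain.
Binding domain of *them₄*: the matrix TP, whose subject is the architects₁.
*the architects₁* c-commands the pronoun within its binding domain → coindexation would violate Principle B.
*the senators₂*: the pronoun c-commands this R-expression → coindexation would violate Principle C on *the senators₂*.
*the editors₃*: the pronoun c-commands this R-expression → coindexation would violate Principle C on *the editors₃*.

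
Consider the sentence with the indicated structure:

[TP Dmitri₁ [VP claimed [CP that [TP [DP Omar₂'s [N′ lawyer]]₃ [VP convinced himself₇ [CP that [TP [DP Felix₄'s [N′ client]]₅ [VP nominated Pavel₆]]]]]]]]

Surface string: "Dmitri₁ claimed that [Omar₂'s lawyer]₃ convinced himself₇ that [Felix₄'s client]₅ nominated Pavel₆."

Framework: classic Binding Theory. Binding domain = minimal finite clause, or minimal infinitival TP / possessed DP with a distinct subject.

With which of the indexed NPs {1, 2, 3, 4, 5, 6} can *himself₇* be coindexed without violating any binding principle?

*himself* is an anaphor, so Principle A applies: it must be bound in its binding domain.
Binding domain of *himself₇*: the embedded TP, whose subject is [Omar₂'s lawyer]₃.
*Dmitri₁* c-commands the anaphor but is outside its binding domain → cannot satisfy Principle A.
*Omar₂* does not c-command the anaphor → cannot bind it.
*[Omar₂'s lawyer]₃* c-commands the anaphor within its binding domain → licit binder.
*Felix₄* does not c-command the anaphor → cannot bind it.
*[Felix₄'s client]₅* does not c-command the anaphor → cannot bind it.
*Pavel₆* does not c-command the anaphor → cannot bind it.

{3}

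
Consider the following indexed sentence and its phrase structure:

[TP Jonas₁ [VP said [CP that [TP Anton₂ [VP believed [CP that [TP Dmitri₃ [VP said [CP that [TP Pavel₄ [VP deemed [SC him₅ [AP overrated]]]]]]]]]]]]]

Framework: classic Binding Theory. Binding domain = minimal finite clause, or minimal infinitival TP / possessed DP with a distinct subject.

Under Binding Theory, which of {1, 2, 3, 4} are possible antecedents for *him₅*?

{1, 2, 3}

*him* is a pronoun, so Principle B applies: it must be free in its binding domain.
Binding domain of *him₅*: the embedded TP, whose subject is Pavel₄.
*Jonas₁* c-commands the pronoun but from outside its binding domain, and is not c-commanded by it → coindexation permitted.
*Anton₂* c-commands the pronoun but from outside its binding domain, and is not c-commanded by it → coindexation permitted.
*Dmitri₃* c-commands the pronoun but from outside its binding domain, and is not c-commanded by it → coindexation permitted.
*Pavel₄* c-commands the pronoun within its binding domain → coindexation would violate Principle B.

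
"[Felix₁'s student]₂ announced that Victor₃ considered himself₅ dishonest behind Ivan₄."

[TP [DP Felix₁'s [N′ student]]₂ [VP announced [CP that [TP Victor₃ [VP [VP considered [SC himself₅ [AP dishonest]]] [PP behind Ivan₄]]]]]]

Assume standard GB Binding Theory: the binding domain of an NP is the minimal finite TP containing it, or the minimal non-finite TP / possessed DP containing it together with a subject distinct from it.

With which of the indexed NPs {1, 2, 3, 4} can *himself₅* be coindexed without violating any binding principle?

*himself* is an anaphor, so Principle A applies: it must be bound in its binding domain.
Binding domain of *himself₅*: the embedded TP, whose subject is Victor₃.
*Felix₁* does not c-command the anaphor → cannot bind it.
*[Felix₁'s student]₂* c-commands the anaphor but is outside its binding domain → cannot satisfy Principle A.
*Victor₃* c-commands the anaphor within its binding domain → licit binder.
*Ivan₄* does not c-command the anaphor → cannot bind it.

{3}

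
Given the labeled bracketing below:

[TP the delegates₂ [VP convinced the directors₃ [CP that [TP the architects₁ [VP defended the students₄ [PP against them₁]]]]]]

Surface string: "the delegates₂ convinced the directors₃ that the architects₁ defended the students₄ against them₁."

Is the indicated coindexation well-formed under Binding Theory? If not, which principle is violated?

The two coindexed NPs are *the architects₁* and *them₁*.
*them₁* is a pronoun. Its binding domain is the embedded TP, whose subject is the architects₁.
*the architects₁* c-commands it within that domain and carries the same index.
The pronoun is locally bound → Principle B violation.

Principle B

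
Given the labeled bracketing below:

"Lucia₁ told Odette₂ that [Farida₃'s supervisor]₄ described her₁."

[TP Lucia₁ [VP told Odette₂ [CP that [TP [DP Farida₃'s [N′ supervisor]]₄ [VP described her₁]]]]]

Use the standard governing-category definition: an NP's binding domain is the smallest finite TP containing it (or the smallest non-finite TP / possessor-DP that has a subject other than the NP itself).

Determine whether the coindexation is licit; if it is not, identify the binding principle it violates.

The two coindexed NPs are *Lucia₁* and *her₁*.
*her₁* is a pronoun; its binding domain is the embedded TP, whose subject is [Farida₃'s supervisor]₄. Within that domain it is c-commanded only by *[Farida₃'s supervisor]₄*, which carries a different index — the pronoun is free locally, so Principle B holds.
*Lucia₁* is an R-expression; *her₁* does not c-command it, and no other NP shares its index, so Principle C is satisfied.
All principles are respected.

grammatical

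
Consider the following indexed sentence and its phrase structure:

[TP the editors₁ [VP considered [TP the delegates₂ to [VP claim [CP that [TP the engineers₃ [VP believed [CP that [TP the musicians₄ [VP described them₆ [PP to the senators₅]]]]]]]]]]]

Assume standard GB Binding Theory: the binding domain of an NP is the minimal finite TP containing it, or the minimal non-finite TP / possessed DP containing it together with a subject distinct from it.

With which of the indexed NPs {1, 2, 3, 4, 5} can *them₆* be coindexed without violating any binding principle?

*them* is a pronoun, so Principle B applies: it must be free in its binding domain.
Binding domain of *them₆*: the embedded TP, whose subject is the musicians₄.
*the editors₁* c-commands the pronoun but from outside its binding domain, and is not c-commanded by it → coindexation permitted.
*the delegates₂* c-commands the pronoun but from outside its binding domain, and is not c-commanded by it → coindexation permitted.
*the engineers₃* c-commands the pronoun but from outside its binding domain, and is not c-commanded by it → coindexation permitted.
*the musicians₄* c-commands the pronoun within its binding domain → coindexation would violate Principle B.
*the senators₅*: the pronoun c-commands this R-expression → coindexation would violate Principle C on *the senators₅*.

{1, 2, 3}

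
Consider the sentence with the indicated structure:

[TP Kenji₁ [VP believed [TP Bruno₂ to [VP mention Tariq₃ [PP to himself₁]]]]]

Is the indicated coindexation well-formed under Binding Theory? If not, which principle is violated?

Principle A

The two coindexed NPs are *Kenji₁* and *himself₁*.
*himself₁* is an anaphor. Principle A requires it to be bound within its binding domain — the embedded TP, whose subject is Bruno₂.
Within that domain it is c-commanded by *Bruno₂*, *Tariq₃*, none of which share its index.
*Kenji₁* does c-command the anaphor, but from outside its binding domain.
The anaphor is unbound in its domain → Principle A violation.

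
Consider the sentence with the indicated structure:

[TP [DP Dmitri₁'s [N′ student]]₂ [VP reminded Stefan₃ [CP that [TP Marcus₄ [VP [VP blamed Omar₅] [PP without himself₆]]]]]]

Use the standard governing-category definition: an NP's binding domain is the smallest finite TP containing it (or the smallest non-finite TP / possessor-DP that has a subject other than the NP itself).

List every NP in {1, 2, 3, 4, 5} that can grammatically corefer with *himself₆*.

*himself* is an anaphor, so Principle A applies: it must be bound in its binding domain.
Binding domain of *himself₆*: the embedded TP, whose subject is Marcus₄.
*Dmitri₁* does not c-command the anaphor → cannot bind it.
*[Dmitri₁'s student]₂* c-commands the anaphor but is outside its binding domain → cannot satisfy Principle A.
*Stefan₃* c-commands the anaphor but is outside its binding domain → cannot satisfy Principle A.
*Marcus₄* c-commands the anaphor within its binding domain → licit binder.
*Omar₅* does not c-command the anaphor → cannot bind it.

{4}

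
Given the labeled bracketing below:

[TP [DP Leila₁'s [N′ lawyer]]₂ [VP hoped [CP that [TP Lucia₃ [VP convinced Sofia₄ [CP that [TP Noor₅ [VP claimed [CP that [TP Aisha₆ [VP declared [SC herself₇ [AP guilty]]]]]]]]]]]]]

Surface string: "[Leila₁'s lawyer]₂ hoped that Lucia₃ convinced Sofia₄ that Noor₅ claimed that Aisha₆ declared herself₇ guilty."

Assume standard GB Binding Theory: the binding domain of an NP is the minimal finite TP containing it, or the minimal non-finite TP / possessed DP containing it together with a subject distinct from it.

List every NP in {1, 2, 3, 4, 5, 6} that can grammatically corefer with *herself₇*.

*herself* is an anaphor, so Principle A applies: it must be bound in its binding domain.
Binding domain of *herself₇*: the embedded TP, whose subject is Aisha₆.
*Leila₁* does not c-command the anaphor → cannot bind it.
*[Leila₁'s lawyer]₂* c-commands the anaphor but is outside its binding domain → cannot satisfy Principle A.
*Lucia₃* c-commands the anaphor but is outside its binding domain → cannot satisfy Principle A.
*Sofia₄* c-commands the anaphor but is outside its binding domain → cannot satisfy Principle A.
*Noor₅* c-commands the anaphor but is outside its binding domain → cannot satisfy Principle A.
*Aisha₆* c-commands the anaphor within its binding domain → licit binder.

{6}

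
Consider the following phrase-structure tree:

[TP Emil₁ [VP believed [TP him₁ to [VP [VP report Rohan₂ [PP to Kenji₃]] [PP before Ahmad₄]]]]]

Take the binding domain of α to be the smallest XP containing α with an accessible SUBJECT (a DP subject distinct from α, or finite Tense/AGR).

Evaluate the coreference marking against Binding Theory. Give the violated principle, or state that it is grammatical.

The two coindexed NPs are *Emil₁* and *him₁*.
*him₁* is a pronoun. Its binding domain is the matrix TP, whose subject is Emil₁.
*Emil₁* c-commands it within that domain and carries the same index.
The pronoun is locally bound → Principle B violation.

Principle B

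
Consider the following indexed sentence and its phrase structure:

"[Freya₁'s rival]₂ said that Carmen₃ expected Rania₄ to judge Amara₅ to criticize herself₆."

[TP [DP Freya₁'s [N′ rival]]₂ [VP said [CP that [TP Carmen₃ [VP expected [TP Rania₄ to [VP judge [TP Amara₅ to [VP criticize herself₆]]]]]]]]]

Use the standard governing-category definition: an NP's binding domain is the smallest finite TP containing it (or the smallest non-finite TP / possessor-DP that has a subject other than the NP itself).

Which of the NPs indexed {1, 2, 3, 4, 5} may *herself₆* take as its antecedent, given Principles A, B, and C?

*herself* is an anaphor, so Principle A applies: it must be bound in its binding domain.
Binding domain of *herself₆*: the embedded TP, whose subject is Amara₅.
*Freya₁* does not c-command the anaphor → cannot bind it.
*[Freya₁'s rival]₂* c-commands the anaphor but is outside its binding domain → cannot satisfy Principle A.
*Carmen₃* c-commands the anaphor but is outside its binding domain → cannot satisfy Principle A.
*Rania₄* c-commands the anaphor but is outside its binding domain → cannot satisfy Principle A.
*Amara₅* c-commands the anaphor within its binding domain → licit binder.

{5}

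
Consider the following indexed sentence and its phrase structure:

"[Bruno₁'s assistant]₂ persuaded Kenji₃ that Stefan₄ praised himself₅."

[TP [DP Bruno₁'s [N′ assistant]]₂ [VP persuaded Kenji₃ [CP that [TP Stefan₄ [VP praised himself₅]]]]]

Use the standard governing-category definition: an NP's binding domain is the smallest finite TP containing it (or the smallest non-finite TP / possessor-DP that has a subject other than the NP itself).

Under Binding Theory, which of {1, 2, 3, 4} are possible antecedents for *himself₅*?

{4}

*himself* is an anaphor, so Principle A applies: it must be bound in its binding domain.
Binding domain of *himself₅*: the embedded TP, whose subject is Stefan₄.
*Bruno₁* does not c-command the anaphor → cannot bind it.
*[Bruno₁'s assistant]₂* c-commands the anaphor but is outside its binding domain → cannot satisfy Principle A.
*Kenji₃* c-commands the anaphor but is outside its binding domain → cannot satisfy Principle A.
*Stefan₄* c-commands the anaphor within its binding domain → licit binder.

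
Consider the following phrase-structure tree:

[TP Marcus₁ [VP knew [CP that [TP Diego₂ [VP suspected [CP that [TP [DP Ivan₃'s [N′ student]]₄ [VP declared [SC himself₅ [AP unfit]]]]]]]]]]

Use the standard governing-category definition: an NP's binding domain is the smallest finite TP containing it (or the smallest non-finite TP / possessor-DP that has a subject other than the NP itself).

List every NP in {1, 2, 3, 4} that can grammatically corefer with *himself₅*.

*himself* is an anaphor, so Principle A applies: it must be bound in its binding domain.
Binding domain of *himself₅*: the embedded TP, whose subject is [Ivan₃'s student]₄.
*Marcus₁* c-commands the anaphor but is outside its binding domain → cannot satisfy Principle A.
*Diego₂* c-commands the anaphor but is outside its binding domain → cannot satisfy Principle A.
*Ivan₃* does not c-command the anaphor → cannot bind it.
*[Ivan₃'s student]₄* c-commands the anaphor within its binding domain → licit binder.

{4}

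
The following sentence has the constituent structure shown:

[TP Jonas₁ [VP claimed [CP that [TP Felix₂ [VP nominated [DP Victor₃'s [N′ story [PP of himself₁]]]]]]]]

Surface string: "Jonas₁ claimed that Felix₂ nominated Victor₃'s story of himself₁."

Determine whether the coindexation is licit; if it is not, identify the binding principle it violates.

Principle A

The two coindexed NPs are *Jonas₁* and *himself₁*.
*himself₁* is an anaphor. Principle A requires it to be bound within its binding domain — the possessed DP, whose subject is Victor₃.
Within that domain it is c-commanded by *Victor₃*, which does not share its index.
*Jonas₁* does c-command the anaphor, but from outside its binding domain.
The anaphor is unbound in its domain → Principle A violation.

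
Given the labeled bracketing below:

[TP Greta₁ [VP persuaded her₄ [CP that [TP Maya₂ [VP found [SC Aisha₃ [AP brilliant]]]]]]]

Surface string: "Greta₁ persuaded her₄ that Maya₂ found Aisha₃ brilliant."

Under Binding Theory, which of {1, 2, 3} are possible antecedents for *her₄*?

*her* is a pronoun, so Principle B applies: it must be free in its binding domain.
Binding domain of *her₄*: the matrix TP, whose subject is Greta₁.
*Greta₁* c-commands the pronoun within its binding domain → coindexation would violate Principle B.
*Maya₂*: the pronoun c-commands this R-expression → coindexation would violate Principle C on *Maya₂*.
*Aisha₃*: the pronoun c-commands this R-expression → coindexation would violate Principle C on *Aisha₃*.

none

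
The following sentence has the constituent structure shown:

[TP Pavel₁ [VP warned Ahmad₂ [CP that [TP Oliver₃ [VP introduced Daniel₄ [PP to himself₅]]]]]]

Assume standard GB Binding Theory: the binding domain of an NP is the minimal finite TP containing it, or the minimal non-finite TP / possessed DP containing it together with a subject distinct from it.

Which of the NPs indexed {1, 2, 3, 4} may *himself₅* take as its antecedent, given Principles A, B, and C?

*himself* is an anaphor, so Principle A applies: it must be bound in its binding domain.
Binding domain of *himself₅*: the embedded TP, whose subject is Oliver₃.
*Pavel₁* c-commands the anaphor but is outside its binding domain → cannot satisfy Principle A.
*Ahmad₂* c-commands the anaphor but is outside its binding domain → cannot satisfy Principle A.
*Oliver₃* c-commands the anaphor within its binding domain → licit binder.
*Daniel₄* c-commands the anaphor within its binding domain → licit binder.

{3, 4}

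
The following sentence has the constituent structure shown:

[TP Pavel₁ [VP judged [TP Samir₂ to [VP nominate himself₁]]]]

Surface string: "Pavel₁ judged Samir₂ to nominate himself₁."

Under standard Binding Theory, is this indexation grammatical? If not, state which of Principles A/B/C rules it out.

Principle A

The two coindexed NPs are *Pavel₁* and *himself₁*.
*himself₁* is an anaphor. Principle A requires it to be bound within its binding domain — the embedded TP, whose subject is Samir₂.
Within that domain it is c-commanded by *Samir₂*, which does not share its index.
*Pavel₁* does c-command the anaphor, but from outside its binding domain.
The anaphor is unbound in its domain → Principle A violation.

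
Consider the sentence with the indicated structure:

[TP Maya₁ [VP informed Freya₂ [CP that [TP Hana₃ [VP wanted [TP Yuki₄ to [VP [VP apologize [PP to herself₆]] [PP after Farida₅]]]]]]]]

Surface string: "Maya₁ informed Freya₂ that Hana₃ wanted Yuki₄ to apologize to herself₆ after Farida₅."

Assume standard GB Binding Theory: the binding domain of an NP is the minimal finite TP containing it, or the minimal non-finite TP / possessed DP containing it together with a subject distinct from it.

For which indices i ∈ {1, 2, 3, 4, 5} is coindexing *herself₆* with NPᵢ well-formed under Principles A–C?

*herself* is an anaphor, so Principle A applies: it must be bound in its binding domain.
Binding domain of *herself₆*: the embedded TP, whose subject is Yuki₄.
*Maya₁* c-commands the anaphor but is outside its binding domain → cannot satisfy Principle A.
*Freya₂* c-commands the anaphor but is outside its binding domain → cannot satisfy Principle A.
*Hana₃* c-commands the anaphor but is outside its binding domain → cannot satisfy Principle A.
*Yuki₄* c-commands the anaphor within its binding domain → licit binder.
*Farida₅* does not c-command the anaphor → cannot bind it.

{4}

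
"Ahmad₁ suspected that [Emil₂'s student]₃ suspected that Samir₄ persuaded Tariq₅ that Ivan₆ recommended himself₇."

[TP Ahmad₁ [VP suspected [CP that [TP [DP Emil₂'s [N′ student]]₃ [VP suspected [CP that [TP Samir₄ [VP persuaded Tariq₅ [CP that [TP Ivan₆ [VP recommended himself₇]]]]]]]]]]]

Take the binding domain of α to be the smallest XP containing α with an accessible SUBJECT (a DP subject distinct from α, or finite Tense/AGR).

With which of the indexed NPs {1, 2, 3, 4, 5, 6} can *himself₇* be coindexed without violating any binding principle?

{6}

*himself* is an anaphor, so Principle A applies: it must be bound in its binding domain.
Binding domain of *himself₇*: the embedded TP, whose subject is Ivan₆.
*Ahmad₁* c-commands the anaphor but is outside its binding domain → cannot satisfy Principle A.
*Emil₂* does not c-command the anaphor → cannot bind it.
*[Emil₂'s student]₃* c-commands the anaphor but is outside its binding domain → cannot satisfy Principle A.
*Samir₄* c-commands the anaphor but is outside its binding domain → cannot satisfy Principle A.
*Tariq₅* c-commands the anaphor but is outside its binding domain → cannot satisfy Principle A.
*Ivan₆* c-commands the anaphor within its binding domain → licit binder.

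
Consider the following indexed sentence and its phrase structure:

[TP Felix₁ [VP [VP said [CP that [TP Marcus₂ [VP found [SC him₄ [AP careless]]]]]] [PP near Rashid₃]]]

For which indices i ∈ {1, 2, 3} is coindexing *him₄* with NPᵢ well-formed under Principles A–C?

*him* is a pronoun, so Principle B applies: it must be free in its binding domain.
Binding domain of *him₄*: the embedded TP, whose subject is Marcus₂.
*Felix₁* c-commands the pronoun but from outside its binding domain, and is not c-commanded by it → coindexation permitted.
*Marcus₂* c-commands the pronoun within its binding domain → coindexation would violate Principle B.
*Rashid₃* and the pronoun do not c-command one another → neither Principle B nor Principle C is at stake; coindexation permitted.

{1, 3}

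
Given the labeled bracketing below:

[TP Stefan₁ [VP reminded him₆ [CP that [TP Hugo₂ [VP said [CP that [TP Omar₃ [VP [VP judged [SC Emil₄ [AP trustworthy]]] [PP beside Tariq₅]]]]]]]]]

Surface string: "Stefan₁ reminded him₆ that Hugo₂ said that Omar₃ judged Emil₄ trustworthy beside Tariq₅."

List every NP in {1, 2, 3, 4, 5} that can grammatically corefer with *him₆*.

none

*him* is a pronoun, so Principle B applies: it must be free in its binding domain.
Binding domain of *him₆*: the matrix TP, whose subject is Stefan₁.
*Stefan₁* c-commands the pronoun within its binding domain → coindexation would violate Principle B.
*Hugo₂*: the pronoun c-commands this R-expression → coindexation would violate Principle C on *Hugo₂*.
*Omar₃*: the pronoun c-commands this R-expression → coindexation would violate Principle C on *Omar₃*.
*Emil₄*: the pronoun c-commands this R-expression → coindexation would violate Principle C on *Emil₄*.
*Tariq₅*: the pronoun c-commands this R-expression → coindexation would violate Principle C on *Tariq₅*.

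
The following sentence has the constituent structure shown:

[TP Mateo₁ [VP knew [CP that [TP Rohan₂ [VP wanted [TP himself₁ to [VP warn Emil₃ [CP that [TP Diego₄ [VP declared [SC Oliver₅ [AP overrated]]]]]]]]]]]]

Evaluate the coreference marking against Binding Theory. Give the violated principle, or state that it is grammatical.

The two coindexed NPs are *Mateo₁* and *himself₁*.
*himself₁* is an anaphor. Principle A requires it to be bound within its binding domain — the embedded TP, whose subject is Rohan₂.
Within that domain it is c-commanded by *Rohan₂*, which does not share its index.
*Mateo₁* does c-command the anaphor, but from outside its binding domain.
The anaphor is unbound in its domain → Principle A violation.

Principle A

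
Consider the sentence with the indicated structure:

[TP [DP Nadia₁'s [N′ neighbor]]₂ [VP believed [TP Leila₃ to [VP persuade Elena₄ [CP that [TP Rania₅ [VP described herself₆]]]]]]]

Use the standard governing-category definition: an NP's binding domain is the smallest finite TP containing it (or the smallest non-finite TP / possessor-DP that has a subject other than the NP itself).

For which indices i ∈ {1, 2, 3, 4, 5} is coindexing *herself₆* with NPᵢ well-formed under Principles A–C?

*herself* is an anaphor, so Principle A applies: it must be bound in its binding domain.
Binding domain of *herself₆*: the embedded TP, whose subject is Rania₅.
*Nadia₁* does not c-command the anaphor → cannot bind it.
*[Nadia₁'s neighbor]₂* c-commands the anaphor but is outside its binding domain → cannot satisfy Principle A.
*Leila₃* c-commands the anaphor but is outside its binding domain → cannot satisfy Principle A.
*Elena₄* c-commands the anaphor but is outside its binding domain → cannot satisfy Principle A.
*Rania₅* c-commands the anaphor within its binding domain → licit binder.

{5}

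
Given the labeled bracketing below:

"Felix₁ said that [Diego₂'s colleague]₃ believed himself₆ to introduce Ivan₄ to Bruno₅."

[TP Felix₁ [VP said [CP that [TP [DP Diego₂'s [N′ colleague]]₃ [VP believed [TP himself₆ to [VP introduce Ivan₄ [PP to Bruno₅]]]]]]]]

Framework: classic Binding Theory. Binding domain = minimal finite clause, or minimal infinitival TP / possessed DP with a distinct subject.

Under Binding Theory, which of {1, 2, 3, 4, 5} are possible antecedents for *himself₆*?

*himself* is an anaphor, so Principle A applies: it must be bound in its binding domain.
Binding domain of *himself₆*: the embedded TP, whose subject is [Diego₂'s colleague]₃.
*Felix₁* c-commands the anaphor but is outside its binding domain → cannot satisfy Principle A.
*Diego₂* does not c-command the anaphor → cannot bind it.
*[Diego₂'s colleague]₃* c-commands the anaphor within its binding domain → licit binder.
*Ivan₄* does not c-command the anaphor → cannot bind it.
*Bruno₅* does not c-command the anaphor → cannot bind it.

{3}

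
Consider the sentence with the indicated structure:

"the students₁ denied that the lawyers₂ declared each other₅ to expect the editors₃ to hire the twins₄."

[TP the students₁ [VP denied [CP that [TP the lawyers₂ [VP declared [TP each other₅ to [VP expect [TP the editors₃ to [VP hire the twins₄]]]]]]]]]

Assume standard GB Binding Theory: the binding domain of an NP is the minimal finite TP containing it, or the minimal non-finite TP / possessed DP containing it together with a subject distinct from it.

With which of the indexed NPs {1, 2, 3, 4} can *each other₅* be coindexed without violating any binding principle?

*each other* is an anaphor, so Principle A applies: it must be bound in its binding domain.
Binding domain of *each other₅*: the embedded TP, whose subject is the lawyers₂.
*the students₁* c-commands the anaphor but is outside its binding domain → cannot satisfy Principle A.
*the lawyers₂* c-commands the anaphor within its binding domain → licit binder.
*the editors₃* does not c-command the anaphor → cannot bind it.
*the twins₄* does not c-command the anaphor → cannot bind it.

{2}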